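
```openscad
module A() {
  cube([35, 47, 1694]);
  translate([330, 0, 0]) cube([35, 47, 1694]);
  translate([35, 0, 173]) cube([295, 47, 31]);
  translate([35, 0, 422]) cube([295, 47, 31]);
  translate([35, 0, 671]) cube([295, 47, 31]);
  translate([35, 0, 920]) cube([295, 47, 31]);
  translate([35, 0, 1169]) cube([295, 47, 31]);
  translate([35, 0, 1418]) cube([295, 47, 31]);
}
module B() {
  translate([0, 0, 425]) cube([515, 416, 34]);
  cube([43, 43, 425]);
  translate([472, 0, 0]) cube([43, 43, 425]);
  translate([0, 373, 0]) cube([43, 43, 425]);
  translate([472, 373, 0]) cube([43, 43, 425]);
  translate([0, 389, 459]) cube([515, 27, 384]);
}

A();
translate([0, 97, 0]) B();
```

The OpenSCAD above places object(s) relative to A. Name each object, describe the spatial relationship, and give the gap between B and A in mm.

A is a ladder. B is a chair. The chair is on the floor beside the ladder on its +y side. The gap between the chair and the ladder is 50 mm.

The chair's nearest face is 50 mm from the ladder's +y face.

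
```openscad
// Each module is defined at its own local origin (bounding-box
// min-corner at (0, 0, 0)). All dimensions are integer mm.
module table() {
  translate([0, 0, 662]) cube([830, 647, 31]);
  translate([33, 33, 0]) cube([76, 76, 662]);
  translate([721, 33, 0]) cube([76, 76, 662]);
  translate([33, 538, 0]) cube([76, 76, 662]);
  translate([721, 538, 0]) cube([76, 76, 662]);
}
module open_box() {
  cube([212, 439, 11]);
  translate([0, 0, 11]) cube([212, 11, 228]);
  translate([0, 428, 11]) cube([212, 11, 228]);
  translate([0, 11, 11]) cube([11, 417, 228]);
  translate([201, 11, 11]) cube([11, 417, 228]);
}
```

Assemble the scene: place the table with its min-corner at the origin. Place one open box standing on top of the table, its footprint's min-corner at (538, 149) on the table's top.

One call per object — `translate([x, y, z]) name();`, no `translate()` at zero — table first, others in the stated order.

table();
translate([538, 149, 693]) open_box();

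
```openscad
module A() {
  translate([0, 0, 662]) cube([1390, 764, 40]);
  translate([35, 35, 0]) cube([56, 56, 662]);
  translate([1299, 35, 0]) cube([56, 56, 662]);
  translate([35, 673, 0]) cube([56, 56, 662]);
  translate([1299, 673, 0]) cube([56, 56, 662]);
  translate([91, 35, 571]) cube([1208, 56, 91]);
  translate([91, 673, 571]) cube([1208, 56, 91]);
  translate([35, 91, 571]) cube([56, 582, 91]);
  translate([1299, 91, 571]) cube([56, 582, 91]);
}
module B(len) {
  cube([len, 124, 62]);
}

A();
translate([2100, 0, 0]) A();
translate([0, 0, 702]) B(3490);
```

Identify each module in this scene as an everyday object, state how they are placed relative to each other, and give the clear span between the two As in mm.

Second table starts at x = 2100; first ends at x = 1390; clear span = 2100 − 1390 = 710 mm.

A is a table. B is a beam. A beam spans the tops of two tables. The clear span between the two tables is 710 mm.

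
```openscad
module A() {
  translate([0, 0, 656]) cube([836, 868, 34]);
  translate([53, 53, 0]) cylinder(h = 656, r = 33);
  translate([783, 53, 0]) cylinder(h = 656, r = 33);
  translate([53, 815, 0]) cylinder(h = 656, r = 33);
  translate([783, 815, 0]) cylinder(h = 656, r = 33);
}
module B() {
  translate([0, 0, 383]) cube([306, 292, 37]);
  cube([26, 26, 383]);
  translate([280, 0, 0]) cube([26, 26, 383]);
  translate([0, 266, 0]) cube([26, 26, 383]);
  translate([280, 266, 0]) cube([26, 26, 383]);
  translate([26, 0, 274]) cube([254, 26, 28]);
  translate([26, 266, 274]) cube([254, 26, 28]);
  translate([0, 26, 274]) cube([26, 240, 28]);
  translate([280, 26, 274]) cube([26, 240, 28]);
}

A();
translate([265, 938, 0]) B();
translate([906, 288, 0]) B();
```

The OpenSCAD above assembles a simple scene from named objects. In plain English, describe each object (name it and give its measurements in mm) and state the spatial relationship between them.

A is a table: top 836 mm (x) × 868 mm (y), 34 mm thick, upper face at z = 690 mm, on four round legs of 66 mm diameter, each leg's bounding box inset 20 mm from the nearest pair of top edges, running from z = 0 to the bottom of the top.

B is a four-legged stool. The seat is 306×292 mm, 37 mm thick, top at z = 420 mm. It stands on four square legs, each 26×26 mm in cross-section, from z = 0 to the seat underside, each flush with a corner of the seat. Four stretchers, 26 mm wide and 28 mm tall, connect adjacent legs with their undersides at z = 274 mm, each running between the inner faces of the legs it joins and aligned with the legs' outer faces on the other axis.

Two stools sit around the table at the +y, +x sides.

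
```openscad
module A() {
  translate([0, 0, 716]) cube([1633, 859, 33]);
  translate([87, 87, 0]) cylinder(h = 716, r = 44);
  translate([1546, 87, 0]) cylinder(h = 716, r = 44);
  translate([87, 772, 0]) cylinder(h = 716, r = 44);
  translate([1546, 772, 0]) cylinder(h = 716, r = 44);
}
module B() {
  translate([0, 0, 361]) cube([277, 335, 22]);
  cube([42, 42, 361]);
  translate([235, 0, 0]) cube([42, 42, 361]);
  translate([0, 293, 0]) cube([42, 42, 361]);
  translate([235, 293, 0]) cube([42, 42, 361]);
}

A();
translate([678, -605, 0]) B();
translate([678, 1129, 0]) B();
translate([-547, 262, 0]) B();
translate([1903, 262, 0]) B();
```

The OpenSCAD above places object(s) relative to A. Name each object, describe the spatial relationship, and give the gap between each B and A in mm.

A is a table. B is a stool. Four stools sit around the table at the −y, +y, −x, +x sides. The gap between each stool and the table is 270 mm.

Each stool's nearest face is 270 mm from the table's bounding box.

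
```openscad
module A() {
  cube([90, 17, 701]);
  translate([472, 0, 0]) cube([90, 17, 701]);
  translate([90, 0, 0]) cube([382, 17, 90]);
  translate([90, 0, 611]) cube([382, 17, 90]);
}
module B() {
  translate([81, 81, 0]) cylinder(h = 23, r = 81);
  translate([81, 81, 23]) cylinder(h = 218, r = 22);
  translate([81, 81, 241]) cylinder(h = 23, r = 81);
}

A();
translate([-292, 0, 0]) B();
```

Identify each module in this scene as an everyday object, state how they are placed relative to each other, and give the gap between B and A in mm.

A is a picture frame. B is a spool. The spool is on the floor beside the picture frame on its −x side. The gap between the spool and the picture frame is 130 mm.

The spool's nearest face is 130 mm from the picture frame's −x face.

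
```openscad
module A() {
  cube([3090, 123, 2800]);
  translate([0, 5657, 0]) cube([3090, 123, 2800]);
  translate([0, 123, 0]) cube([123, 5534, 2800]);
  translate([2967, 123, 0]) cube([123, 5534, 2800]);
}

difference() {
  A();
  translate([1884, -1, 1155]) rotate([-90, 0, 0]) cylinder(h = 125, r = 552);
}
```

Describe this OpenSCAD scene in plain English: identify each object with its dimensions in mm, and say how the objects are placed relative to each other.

A is a box-shaped house frame (walls only): outside footprint 3090×5780 mm, wall height 2800 mm, wall thickness 123 mm. The two y-facing walls run the full x-width; the two x-facing walls fit between the inner faces of the y-facing walls.

The house frame has a circular hole of radius 552 mm through its front wall, centred at (x = 1884, z = 1155).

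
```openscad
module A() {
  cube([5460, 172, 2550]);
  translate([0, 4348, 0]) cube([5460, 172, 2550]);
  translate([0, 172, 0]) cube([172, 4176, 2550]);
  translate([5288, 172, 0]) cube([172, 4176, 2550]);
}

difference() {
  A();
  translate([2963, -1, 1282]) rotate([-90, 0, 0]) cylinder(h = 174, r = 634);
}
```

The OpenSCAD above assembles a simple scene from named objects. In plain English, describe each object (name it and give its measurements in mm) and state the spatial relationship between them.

A is a box-shaped house frame (walls only): outside footprint 5460×4520 mm, wall height 2550 mm, wall thickness 172 mm. The two y-facing walls run the full x-width; the two x-facing walls fit between the inner faces of the y-facing walls.

The house frame has a circular hole of radius 634 mm through its front wall, centred at (x = 2963, z = 1282).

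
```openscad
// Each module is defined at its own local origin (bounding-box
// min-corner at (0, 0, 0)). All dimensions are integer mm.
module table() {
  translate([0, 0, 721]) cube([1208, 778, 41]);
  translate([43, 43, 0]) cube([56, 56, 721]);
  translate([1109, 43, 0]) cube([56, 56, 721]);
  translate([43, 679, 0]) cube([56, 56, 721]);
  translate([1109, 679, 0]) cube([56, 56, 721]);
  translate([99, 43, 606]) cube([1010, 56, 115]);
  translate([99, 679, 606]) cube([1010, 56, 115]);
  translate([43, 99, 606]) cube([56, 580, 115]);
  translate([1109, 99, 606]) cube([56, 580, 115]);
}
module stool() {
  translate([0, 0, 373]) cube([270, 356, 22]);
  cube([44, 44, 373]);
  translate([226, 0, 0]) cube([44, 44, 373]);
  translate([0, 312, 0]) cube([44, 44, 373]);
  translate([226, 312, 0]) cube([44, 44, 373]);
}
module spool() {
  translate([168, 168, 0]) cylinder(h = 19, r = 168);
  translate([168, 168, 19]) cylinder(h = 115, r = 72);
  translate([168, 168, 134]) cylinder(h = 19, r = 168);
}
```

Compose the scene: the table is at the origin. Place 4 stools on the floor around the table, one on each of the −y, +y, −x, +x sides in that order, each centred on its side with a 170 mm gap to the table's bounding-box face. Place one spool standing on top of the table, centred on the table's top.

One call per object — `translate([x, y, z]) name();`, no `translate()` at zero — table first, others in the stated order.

table();
translate([469, -526, 0]) stool();
translate([469, 948, 0]) stool();
translate([-440, 211, 0]) stool();
translate([1378, 211, 0]) stool();
translate([436, 221, 762]) spool();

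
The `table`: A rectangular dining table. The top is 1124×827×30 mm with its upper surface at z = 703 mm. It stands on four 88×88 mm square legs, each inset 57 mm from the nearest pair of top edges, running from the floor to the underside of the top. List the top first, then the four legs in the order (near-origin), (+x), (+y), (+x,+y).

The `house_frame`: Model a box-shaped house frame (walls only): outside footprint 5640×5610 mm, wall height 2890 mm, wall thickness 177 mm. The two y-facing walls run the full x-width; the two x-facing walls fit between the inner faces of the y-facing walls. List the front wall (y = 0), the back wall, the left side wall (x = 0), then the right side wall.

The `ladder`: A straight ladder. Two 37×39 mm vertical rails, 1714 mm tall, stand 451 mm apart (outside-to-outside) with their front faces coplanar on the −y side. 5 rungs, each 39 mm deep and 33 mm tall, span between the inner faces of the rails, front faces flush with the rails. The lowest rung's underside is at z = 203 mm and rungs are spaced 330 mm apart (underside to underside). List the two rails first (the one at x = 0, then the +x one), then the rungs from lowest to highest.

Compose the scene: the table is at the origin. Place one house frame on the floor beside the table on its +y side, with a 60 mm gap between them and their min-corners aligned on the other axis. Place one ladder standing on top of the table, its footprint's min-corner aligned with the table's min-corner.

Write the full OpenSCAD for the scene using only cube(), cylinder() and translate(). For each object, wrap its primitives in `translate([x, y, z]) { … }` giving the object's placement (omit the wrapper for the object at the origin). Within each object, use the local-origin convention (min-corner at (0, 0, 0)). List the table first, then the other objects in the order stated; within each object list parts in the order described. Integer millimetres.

translate([0, 0, 673]) cube([1124, 827, 30]);
translate([57, 57, 0]) cube([88, 88, 673]);
translate([979, 57, 0]) cube([88, 88, 673]);
translate([57, 682, 0]) cube([88, 88, 673]);
translate([979, 682, 0]) cube([88, 88, 673]);
translate([0, 887, 0]) {
  cube([5640, 177, 2890]);
  translate([0, 5433, 0]) cube([5640, 177, 2890]);
  translate([0, 177, 0]) cube([177, 5256, 2890]);
  translate([5463, 177, 0]) cube([177, 5256, 2890]);
}
translate([0, 0, 703]) {
  cube([37, 39, 1714]);
  translate([414, 0, 0]) cube([37, 39, 1714]);
  translate([37, 0, 203]) cube([377, 39, 33]);
  translate([37, 0, 533]) cube([377, 39, 33]);
  translate([37, 0, 863]) cube([377, 39, 33]);
  translate([37, 0, 1193]) cube([377, 39, 33]);
  translate([37, 0, 1523]) cube([377, 39, 33]);
}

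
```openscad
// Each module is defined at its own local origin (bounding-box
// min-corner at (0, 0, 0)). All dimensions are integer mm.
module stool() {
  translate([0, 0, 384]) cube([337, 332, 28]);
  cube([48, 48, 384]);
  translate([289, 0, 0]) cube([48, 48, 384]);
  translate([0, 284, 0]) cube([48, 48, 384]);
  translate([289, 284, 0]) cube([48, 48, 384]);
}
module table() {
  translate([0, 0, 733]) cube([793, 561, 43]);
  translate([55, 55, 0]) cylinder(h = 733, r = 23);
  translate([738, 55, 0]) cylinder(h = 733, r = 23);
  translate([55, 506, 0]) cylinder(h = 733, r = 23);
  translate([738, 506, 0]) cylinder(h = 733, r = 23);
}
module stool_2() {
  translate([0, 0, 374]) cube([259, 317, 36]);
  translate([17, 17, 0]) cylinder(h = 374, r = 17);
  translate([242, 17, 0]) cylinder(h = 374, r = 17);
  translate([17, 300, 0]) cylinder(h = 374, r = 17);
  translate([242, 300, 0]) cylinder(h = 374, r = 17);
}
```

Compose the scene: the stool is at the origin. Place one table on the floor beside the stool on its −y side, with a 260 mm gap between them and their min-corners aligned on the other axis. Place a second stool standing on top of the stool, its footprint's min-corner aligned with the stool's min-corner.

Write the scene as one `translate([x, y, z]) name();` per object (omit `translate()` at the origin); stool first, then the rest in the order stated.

stool();
translate([0, -821, 0]) table();
translate([0, 0, 412]) stool_2();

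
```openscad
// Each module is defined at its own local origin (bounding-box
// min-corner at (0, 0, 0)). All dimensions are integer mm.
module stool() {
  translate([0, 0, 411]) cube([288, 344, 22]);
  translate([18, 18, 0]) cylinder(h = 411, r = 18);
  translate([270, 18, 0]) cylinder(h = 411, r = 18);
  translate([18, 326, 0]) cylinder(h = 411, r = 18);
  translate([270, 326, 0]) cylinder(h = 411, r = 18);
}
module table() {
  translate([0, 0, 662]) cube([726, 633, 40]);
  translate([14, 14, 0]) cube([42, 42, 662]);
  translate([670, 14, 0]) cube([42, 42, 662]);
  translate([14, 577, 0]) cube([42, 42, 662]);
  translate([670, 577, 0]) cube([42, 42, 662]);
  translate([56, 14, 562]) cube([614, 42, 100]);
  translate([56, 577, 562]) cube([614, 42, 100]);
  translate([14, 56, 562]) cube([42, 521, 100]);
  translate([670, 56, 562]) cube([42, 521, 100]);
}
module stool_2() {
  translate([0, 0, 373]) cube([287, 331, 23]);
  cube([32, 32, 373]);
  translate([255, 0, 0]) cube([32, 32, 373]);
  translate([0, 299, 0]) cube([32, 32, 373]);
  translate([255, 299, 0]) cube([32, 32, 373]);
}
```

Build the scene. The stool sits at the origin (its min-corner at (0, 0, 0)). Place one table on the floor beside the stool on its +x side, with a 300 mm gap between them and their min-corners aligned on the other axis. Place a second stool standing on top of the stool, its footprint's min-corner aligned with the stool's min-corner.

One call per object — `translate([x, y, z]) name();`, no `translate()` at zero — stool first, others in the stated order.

stool();
translate([588, 0, 0]) table();
translate([0, 0, 433]) stool_2();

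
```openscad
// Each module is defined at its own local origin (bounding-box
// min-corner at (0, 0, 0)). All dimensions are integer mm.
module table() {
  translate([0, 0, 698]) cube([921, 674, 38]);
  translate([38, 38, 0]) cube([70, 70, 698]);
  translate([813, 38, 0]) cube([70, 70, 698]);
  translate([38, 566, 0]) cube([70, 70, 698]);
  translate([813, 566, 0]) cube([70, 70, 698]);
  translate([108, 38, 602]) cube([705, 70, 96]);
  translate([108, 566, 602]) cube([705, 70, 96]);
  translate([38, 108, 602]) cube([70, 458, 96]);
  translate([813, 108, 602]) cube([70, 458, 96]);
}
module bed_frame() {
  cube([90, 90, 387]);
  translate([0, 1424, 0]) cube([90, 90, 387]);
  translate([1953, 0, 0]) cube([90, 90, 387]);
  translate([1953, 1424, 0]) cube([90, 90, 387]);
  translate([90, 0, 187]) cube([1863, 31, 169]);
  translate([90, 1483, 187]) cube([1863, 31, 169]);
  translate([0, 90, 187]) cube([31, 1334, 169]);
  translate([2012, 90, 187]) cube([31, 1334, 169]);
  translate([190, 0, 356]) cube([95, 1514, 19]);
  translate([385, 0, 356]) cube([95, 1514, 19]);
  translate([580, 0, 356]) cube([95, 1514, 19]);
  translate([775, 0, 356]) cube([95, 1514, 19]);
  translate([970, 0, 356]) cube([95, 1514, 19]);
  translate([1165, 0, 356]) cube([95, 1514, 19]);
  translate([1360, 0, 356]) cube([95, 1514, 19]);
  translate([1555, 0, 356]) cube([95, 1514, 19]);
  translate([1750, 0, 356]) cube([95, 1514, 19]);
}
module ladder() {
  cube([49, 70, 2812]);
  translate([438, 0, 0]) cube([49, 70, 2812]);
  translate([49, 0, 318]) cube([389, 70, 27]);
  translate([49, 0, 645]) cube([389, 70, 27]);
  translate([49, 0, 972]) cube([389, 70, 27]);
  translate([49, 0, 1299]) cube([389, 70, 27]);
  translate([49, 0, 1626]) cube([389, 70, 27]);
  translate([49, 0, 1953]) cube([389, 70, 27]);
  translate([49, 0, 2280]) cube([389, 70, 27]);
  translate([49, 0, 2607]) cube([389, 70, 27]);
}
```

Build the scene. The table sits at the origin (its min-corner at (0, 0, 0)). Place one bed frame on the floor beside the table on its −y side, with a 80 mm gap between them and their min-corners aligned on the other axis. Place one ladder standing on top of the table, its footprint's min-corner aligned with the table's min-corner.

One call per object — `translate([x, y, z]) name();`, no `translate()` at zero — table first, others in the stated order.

table();
translate([0, -1594, 0]) bed_frame();
translate([0, 0, 736]) ladder();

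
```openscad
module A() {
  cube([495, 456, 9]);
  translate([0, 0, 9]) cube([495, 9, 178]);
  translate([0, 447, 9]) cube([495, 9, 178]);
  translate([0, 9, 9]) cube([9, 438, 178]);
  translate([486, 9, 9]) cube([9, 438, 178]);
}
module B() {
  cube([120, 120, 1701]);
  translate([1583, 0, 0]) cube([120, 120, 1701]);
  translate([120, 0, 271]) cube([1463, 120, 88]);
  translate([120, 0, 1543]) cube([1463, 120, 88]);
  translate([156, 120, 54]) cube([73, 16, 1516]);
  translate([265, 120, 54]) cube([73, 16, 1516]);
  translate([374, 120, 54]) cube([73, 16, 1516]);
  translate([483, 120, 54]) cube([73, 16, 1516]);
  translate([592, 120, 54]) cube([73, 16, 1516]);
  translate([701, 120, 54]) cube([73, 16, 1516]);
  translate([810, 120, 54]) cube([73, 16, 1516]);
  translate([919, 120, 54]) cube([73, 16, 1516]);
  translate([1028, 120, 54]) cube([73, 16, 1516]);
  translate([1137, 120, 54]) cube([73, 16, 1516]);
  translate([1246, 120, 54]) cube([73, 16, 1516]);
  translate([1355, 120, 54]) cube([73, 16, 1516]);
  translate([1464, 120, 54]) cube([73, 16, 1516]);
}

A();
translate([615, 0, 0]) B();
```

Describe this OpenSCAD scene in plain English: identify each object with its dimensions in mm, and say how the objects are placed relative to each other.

A is an open storage box with external size 495×456×187 mm and wall thickness 9 mm (the base is also 9 mm thick). The base covers the whole footprint; the four walls stand on the base, with the y-facing walls full-width and the x-facing walls fitting between their inner faces.

B is a fence section. Two 120×120 mm posts, 1701 mm tall, stand on the floor with a clear span of 1463 mm between their inner faces. Two horizontal rails of 120×88 mm section span the gap between the posts with their undersides at z = 271 mm and z = 1543 mm, flush with the posts' −y face. 13 pickets, each 73 mm wide, 16 mm thick and 1516 mm tall, are fixed to the +y face of the rails with their bottoms at z = 54 mm, evenly spaced across the span with equal gaps (rounded down to the nearest mm) at the −x end and between each pair — any rounding remainder accumulates at the +x end.

The fence section is on the floor beside the open box on its +x side.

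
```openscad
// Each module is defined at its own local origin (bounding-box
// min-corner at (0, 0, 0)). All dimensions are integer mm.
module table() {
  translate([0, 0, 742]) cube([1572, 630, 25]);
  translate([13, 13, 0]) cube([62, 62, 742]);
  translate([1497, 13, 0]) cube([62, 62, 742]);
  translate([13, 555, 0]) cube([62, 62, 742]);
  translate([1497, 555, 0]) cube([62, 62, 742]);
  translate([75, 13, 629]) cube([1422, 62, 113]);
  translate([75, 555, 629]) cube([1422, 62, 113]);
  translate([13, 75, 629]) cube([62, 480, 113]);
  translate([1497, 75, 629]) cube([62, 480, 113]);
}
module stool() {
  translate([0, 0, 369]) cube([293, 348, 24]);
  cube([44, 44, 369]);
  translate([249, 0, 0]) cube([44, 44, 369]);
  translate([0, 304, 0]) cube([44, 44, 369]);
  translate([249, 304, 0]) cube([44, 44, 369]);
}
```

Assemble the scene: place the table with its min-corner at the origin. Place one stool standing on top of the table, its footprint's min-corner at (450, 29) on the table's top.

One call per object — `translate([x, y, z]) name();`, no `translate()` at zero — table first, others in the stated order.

table();
translate([450, 29, 767]) stool();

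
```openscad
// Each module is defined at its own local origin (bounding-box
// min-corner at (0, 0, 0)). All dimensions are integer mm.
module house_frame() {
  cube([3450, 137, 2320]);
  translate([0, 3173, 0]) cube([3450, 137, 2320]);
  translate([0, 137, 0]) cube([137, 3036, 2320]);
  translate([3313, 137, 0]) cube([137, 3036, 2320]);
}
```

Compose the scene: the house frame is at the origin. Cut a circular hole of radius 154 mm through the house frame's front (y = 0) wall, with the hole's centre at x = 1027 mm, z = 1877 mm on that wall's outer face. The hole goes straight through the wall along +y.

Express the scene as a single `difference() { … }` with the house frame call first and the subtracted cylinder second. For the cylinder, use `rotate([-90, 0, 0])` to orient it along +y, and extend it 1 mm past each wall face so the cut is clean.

difference() {
  house_frame();
  translate([1027, -1, 1877]) rotate([-90, 0, 0]) cylinder(h = 139, r = 154);
}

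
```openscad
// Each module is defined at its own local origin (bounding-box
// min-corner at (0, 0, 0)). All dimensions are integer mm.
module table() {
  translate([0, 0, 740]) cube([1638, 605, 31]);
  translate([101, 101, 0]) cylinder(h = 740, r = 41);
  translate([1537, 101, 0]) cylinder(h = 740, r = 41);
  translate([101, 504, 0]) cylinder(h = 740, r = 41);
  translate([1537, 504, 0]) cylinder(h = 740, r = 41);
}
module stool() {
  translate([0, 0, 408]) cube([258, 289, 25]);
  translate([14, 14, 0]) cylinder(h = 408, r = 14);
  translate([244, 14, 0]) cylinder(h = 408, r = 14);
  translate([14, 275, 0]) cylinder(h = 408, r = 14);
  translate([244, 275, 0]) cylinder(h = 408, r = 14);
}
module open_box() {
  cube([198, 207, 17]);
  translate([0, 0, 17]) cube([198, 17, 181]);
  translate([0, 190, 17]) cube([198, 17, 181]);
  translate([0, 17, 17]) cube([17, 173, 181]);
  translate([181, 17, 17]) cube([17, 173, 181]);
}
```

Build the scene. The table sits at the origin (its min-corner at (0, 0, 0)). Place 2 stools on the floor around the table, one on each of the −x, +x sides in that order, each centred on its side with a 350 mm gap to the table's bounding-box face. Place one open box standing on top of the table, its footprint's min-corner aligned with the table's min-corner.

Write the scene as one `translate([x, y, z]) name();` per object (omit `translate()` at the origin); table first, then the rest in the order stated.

table();
translate([-608, 158, 0]) stool();
translate([1988, 158, 0]) stool();
translate([0, 0, 771]) open_box();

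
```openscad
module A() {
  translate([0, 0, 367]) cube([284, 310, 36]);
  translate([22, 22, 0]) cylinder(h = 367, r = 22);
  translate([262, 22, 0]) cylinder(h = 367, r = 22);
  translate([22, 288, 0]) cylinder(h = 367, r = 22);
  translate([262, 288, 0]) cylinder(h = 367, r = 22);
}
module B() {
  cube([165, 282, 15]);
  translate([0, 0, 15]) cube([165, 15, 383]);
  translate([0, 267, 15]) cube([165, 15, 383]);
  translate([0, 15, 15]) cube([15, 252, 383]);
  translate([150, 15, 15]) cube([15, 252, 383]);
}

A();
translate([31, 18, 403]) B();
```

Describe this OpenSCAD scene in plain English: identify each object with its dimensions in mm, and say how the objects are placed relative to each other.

A is a simple wooden stool: a rectangular seat 284 mm (x) by 310 mm (y), 36 mm thick, top face at z = 403 mm, on four round legs, each 44 mm in diameter. The legs rest on z = 0, each leg's axis is inset half a diameter from the nearest pair of seat edges (so the leg's bounding box is flush with the corner).

B is an open-topped rectangular box: outside dimensions 165×282×398 mm, with a uniform wall and base thickness of 15 mm. The base is a full 165×282 slab on the floor; four walls sit on top of the base. The front and back walls (the −y and +y sides) span the full width; the two side walls fit between them.

The open box is on top of the stool.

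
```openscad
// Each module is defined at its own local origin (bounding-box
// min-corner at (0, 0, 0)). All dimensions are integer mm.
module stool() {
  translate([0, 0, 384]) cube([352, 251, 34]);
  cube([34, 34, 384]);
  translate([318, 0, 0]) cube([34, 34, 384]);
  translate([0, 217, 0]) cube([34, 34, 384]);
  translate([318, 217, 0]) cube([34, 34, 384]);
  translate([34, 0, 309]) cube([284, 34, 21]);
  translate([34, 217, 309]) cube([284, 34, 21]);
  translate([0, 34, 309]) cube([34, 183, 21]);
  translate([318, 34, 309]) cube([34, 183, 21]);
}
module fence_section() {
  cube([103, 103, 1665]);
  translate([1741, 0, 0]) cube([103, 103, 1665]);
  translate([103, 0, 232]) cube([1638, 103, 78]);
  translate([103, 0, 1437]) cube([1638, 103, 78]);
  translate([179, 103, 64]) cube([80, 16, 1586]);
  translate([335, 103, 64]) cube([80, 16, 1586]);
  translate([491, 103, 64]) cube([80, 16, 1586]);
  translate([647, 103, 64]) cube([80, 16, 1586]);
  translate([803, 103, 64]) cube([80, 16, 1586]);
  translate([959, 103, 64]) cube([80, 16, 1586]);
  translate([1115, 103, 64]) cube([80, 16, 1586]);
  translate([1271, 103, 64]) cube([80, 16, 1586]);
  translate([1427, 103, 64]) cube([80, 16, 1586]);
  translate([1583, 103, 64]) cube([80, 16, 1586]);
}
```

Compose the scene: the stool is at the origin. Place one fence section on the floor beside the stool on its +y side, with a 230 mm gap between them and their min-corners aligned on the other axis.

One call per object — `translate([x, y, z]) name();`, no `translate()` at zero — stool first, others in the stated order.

stool();
translate([0, 481, 0]) fence_section();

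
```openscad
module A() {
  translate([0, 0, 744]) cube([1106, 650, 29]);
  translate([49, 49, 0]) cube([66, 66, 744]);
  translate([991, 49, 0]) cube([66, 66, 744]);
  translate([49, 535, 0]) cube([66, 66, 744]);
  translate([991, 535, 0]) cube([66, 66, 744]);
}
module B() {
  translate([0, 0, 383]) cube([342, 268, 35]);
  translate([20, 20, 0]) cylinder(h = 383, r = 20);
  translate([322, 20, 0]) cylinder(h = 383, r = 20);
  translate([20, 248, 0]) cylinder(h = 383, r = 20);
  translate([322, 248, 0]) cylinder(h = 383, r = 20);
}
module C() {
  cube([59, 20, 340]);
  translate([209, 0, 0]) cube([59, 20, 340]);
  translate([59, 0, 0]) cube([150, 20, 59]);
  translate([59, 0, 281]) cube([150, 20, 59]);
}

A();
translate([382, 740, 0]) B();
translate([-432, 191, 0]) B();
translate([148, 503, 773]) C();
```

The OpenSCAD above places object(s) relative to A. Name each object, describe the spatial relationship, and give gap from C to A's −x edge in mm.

The picture frame's min-x is at 148; the table's min-x is 0; gap = 148 mm.

A is a table. B is a stool. C is a picture frame. Two stools sit around the table at the +y, −x sides. The picture frame is on top of the table. The gap from the picture frame to the table's −x edge is 148 mm.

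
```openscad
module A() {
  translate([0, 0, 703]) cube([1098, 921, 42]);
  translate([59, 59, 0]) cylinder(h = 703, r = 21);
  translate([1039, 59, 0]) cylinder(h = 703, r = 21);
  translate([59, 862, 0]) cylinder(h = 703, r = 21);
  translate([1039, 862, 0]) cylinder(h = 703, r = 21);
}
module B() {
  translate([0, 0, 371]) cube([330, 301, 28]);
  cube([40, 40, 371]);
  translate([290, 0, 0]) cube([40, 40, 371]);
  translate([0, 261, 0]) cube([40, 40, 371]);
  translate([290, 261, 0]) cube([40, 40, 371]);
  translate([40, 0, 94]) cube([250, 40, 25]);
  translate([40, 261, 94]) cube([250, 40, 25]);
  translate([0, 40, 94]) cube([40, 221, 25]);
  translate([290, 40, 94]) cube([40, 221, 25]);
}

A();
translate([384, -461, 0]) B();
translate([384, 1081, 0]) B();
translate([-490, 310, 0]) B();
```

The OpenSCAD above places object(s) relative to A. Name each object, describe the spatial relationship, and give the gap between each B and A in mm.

Each stool's nearest face is 160 mm from the table's bounding box.

A is a table. B is a stool. Three stools sit around the table at the −y, +y, −x sides. The gap between each stool and the table is 160 mm.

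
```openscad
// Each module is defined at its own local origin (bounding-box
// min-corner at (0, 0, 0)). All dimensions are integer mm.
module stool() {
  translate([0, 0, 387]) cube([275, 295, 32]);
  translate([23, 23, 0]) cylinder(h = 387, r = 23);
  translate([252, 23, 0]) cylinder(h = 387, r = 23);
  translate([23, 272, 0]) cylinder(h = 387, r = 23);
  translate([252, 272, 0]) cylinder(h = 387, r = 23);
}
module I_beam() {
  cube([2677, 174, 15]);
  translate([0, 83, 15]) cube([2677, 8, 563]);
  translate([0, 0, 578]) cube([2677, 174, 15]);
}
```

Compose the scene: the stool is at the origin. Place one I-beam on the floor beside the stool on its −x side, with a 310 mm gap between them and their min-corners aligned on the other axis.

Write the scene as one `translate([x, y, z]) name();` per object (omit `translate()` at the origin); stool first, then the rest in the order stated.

stool();
translate([-2987, 0, 0]) I_beam();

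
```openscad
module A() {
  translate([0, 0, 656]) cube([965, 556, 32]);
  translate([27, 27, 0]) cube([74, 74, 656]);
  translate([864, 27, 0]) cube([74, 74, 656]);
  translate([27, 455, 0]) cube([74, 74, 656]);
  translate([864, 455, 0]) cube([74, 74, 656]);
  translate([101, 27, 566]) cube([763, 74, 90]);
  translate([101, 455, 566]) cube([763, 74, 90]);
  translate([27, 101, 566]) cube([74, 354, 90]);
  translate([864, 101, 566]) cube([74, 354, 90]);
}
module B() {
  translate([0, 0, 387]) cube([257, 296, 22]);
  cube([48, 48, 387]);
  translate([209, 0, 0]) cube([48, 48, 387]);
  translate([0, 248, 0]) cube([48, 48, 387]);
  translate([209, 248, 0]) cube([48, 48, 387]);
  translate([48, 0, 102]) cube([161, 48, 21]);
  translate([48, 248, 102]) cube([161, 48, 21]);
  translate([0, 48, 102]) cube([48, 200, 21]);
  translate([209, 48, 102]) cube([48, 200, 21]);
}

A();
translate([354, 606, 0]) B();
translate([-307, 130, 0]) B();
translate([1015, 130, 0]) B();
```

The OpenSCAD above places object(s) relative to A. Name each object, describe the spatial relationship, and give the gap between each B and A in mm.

A is a table. B is a stool. Three stools sit around the table at the +y, −x, +x sides. The gap between each stool and the table is 50 mm.

Each stool's nearest face is 50 mm from the table's bounding box.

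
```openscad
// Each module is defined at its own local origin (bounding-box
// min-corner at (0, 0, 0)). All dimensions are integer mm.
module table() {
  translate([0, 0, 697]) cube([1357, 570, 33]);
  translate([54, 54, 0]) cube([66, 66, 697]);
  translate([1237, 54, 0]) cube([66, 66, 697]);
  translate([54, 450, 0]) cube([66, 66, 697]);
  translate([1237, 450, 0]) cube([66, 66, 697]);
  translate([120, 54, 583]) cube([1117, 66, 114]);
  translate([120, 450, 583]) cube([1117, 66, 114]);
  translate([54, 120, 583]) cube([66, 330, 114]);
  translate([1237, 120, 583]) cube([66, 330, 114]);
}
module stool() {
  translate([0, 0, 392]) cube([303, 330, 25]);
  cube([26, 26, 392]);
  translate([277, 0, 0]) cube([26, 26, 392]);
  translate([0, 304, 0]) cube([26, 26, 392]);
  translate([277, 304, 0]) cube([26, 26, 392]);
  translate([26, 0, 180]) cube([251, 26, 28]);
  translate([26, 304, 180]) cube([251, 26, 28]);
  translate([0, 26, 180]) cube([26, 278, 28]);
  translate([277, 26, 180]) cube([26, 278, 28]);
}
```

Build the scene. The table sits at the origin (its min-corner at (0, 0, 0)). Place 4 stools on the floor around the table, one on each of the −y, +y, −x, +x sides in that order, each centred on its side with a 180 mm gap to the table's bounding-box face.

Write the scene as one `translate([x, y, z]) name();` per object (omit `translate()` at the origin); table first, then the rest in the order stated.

table();
translate([527, -510, 0]) stool();
translate([527, 750, 0]) stool();
translate([-483, 120, 0]) stool();
translate([1537, 120, 0]) stool();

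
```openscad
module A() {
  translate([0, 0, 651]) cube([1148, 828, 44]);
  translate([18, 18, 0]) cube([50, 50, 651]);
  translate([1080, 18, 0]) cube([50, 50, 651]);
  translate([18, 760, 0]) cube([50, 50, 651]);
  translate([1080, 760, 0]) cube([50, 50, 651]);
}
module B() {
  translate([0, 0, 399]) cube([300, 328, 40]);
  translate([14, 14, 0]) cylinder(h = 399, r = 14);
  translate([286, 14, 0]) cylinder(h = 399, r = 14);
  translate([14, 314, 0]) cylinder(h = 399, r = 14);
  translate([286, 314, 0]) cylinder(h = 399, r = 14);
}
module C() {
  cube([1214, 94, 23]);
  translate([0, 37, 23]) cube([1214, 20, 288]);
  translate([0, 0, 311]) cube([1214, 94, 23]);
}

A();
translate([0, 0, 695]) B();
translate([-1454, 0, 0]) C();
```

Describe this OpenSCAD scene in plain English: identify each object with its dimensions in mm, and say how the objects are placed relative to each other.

A is a rectangular dining table. The top is 1148×828×44 mm with its upper surface at z = 695 mm. It stands on four 50×50 mm square legs, each inset 18 mm from the nearest pair of top edges, running from the floor to the underside of the top.

B is a four-legged stool. The seat is 300×328 mm, 40 mm thick, top at z = 439 mm. It stands on four round legs, each 28 mm in diameter, from z = 0 to the seat underside, each leg's axis is inset half a diameter from the nearest pair of seat edges (so the leg's bounding box is flush with the corner).

C is an I-beam lying along x, 1214 mm long. Overall section height 334 mm. Two flanges 94 mm wide (y) and 23 mm thick, one on the floor and one at the top; a web 20 mm thick runs between them, centred on the flange width.

The stool is on top of the table. The I-beam is on the floor beside the table on its −x side.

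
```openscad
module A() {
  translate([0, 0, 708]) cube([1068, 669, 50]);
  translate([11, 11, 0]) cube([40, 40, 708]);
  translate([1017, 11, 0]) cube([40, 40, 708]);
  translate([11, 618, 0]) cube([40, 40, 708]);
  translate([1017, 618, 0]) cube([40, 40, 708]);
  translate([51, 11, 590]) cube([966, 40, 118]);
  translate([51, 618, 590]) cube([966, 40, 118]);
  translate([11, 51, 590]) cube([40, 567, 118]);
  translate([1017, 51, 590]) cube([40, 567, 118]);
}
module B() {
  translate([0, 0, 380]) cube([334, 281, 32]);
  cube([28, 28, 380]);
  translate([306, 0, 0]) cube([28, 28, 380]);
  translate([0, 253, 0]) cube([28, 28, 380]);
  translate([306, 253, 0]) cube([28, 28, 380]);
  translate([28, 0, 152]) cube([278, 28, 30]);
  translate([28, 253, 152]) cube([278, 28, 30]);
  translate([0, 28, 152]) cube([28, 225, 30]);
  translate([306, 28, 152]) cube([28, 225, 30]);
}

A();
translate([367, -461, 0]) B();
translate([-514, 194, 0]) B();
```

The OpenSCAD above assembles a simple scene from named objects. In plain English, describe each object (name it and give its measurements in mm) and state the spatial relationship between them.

A is a table: top 1068 mm (x) × 669 mm (y), 50 mm thick, upper face at z = 758 mm, on four 40×40 mm square legs, each inset 11 mm from the nearest pair of top edges, running from z = 0 to the bottom of the top. Four apron rails, 40 mm thick and 118 mm tall, run between adjacent legs with their top edges flush with the underside of the top and their outer faces flush with the legs' outer faces.

B is a four-legged stool. The seat is 334×281 mm, 32 mm thick, top at z = 412 mm. It stands on four square legs, each 28×28 mm in cross-section, from z = 0 to the seat underside, each flush with a corner of the seat. Four stretchers, 28 mm wide and 30 mm tall, connect adjacent legs with their undersides at z = 152 mm, each running between the inner faces of the legs it joins and aligned with the legs' outer faces on the other axis.

Two stools sit around the table at the −y, −x sides.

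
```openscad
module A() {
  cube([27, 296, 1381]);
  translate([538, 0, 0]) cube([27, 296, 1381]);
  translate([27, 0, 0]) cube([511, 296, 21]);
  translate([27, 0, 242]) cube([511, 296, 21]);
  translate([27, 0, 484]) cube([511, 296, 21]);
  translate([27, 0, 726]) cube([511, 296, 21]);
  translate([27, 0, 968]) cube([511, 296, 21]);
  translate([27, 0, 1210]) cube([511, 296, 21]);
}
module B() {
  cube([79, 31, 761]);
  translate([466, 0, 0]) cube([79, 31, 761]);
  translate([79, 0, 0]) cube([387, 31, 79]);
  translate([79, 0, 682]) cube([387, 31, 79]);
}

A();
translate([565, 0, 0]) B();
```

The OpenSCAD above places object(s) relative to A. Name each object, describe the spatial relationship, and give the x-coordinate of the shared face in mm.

The bookshelf's +x face and the picture frame's −x face are both at x = 565 mm.

A is a bookshelf. B is a picture frame. The picture frame is against the bookshelf's +x side, with their −y faces flush. The x-coordinate of the shared face is 565 mm.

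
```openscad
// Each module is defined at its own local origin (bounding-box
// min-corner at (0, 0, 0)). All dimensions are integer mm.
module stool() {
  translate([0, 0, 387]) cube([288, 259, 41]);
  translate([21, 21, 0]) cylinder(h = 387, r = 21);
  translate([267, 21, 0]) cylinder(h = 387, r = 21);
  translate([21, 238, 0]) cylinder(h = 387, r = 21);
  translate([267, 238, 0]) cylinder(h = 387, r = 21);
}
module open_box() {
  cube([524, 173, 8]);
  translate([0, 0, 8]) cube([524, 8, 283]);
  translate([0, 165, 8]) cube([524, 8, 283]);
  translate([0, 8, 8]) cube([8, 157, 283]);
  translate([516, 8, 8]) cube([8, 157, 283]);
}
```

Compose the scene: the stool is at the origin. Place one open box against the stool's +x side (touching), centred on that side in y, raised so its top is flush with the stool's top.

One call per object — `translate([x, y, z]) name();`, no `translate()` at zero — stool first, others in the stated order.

stool();
translate([288, 43, 137]) open_box();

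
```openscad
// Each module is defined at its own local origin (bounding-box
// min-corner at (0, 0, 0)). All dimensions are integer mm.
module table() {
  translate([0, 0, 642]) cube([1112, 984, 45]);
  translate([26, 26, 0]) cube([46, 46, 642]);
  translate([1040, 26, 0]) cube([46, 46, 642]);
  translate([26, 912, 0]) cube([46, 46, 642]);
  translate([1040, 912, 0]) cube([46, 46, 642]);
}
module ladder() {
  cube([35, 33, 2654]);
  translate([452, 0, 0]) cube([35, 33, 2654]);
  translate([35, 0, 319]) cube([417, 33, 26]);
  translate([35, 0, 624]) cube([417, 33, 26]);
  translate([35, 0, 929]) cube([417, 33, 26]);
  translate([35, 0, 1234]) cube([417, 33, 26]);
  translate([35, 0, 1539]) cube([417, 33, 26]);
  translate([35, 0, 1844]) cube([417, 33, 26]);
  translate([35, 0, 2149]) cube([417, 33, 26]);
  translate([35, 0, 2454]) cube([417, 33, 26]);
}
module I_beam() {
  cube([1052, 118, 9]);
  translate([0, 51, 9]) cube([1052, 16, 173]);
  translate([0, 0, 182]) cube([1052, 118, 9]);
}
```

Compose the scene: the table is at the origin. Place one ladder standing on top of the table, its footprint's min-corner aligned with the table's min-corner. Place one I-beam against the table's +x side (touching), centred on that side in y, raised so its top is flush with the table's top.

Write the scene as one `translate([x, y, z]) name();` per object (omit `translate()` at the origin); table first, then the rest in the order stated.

table();
translate([0, 0, 687]) ladder();
translate([1112, 433, 496]) I_beam();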